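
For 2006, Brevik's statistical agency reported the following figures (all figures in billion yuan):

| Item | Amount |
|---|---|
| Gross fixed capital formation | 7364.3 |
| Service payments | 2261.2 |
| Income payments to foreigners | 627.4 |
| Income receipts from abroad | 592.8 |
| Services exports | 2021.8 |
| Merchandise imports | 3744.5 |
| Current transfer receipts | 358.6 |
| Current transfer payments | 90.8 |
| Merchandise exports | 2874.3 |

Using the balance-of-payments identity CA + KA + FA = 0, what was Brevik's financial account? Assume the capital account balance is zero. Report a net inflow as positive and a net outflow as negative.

Goods balance = 2874.3 - 3744.5 = -870.2
Services balance = 2021.8 - 2261.2 = -239.4
Trade balance (goods + services) = -870.2 + (-239.4) = -1109.6
Net primary income = 592.8 - 627.4 = -34.6
Net secondary income = 358.6 - 90.8 = 267.8
Current account = -1109.6 + (-34.6) + 267.8 = -876.4
Financial account = -(-876.4) = 876.4

876.4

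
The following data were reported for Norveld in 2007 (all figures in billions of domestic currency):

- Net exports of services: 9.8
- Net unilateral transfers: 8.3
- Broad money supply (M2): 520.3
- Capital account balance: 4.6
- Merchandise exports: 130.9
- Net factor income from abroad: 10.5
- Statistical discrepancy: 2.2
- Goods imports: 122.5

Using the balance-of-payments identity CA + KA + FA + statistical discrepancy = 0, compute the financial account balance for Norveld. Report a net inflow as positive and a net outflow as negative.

-43.8

Goods balance = 130.9 - 122.5 = 8.4
Services balance = 9.8
Trade balance (goods + services) = 8.4 + 9.8 = 18.2
Net primary income = 10.5
Net secondary income = 8.3
Current account = 18.2 + 10.5 + 8.3 = 37.0
Financial account = -(37.0 + 4.6 + 2.2) = -43.8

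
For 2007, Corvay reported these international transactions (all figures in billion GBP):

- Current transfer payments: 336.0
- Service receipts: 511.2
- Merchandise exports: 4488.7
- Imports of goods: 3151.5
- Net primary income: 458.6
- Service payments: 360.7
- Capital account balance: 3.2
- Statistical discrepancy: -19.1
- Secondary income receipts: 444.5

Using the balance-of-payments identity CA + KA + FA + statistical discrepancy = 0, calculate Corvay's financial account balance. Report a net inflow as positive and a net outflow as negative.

Goods balance = 4488.7 - 3151.5 = 1337.2
Services balance = 511.2 - 360.7 = 150.5
Trade balance (goods + services) = 1337.2 + 150.5 = 1487.7
Net primary income = 458.6
Net secondary income = 444.5 - 336.0 = 108.5
Current account = 1487.7 + 458.6 + 108.5 = 2054.8
Financial account = -(2054.8 + 3.2 + (-19.1)) = -2038.9

-2038.9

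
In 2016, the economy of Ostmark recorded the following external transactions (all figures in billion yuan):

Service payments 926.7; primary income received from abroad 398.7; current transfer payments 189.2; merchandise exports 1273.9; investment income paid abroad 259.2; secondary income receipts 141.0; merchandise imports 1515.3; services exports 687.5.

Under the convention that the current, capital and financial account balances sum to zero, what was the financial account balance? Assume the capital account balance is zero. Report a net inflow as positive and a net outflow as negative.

Goods balance = 1273.9 - 1515.3 = -241.4
Services balance = 687.5 - 926.7 = -239.2
Trade balance (goods + services) = -241.4 + (-239.2) = -480.6
Net primary income = 398.7 - 259.2 = 139.5
Net secondary income = 141.0 - 189.2 = -48.2
Current account = -480.6 + 139.5 + (-48.2) = -389.3
Financial account = -(-389.3) = 389.3

389.3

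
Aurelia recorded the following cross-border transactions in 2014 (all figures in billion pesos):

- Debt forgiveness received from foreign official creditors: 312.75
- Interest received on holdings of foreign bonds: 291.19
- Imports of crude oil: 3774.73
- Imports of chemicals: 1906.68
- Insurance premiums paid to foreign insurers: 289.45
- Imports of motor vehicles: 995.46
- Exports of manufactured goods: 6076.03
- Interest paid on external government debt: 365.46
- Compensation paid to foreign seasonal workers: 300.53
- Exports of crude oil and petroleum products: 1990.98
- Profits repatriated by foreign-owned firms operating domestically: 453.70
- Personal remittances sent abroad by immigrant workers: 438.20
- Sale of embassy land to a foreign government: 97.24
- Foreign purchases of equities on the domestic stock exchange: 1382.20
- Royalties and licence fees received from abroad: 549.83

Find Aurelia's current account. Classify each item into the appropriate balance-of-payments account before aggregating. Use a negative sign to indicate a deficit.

383.82

Goods: 6076.03 - 3774.73 - 1906.68 - 995.46 + 1990.98 = 1390.14
Services: 549.83 - 289.45 = 260.38
Primary income: -453.70 + 291.19 - 300.53 - 365.46 = -828.50
Secondary income: -438.20
Current account = 1390.14 + 260.38 + (-828.50) + (-438.20) = 383.82
(Excluded from the current account — capital account: debt forgiveness received from foreign official creditors 312.75, sale of embassy land to a foreign government 97.24; financial account: foreign purchases of equities on the domestic stock exchange 1382.20.)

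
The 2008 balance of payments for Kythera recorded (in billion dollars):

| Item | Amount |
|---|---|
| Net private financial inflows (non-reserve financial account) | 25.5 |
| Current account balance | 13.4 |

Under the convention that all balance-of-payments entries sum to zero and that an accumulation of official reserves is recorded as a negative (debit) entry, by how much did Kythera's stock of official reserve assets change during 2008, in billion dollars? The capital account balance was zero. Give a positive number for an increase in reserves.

38.9

Official reserve transactions balance = -(13.4 + 25.5) = -38.9
An accumulation of reserves is recorded as a debit (negative entry), so the change in the stock of reserves is the negative of that balance.
Change in official reserves = -(-38.9) = 38.9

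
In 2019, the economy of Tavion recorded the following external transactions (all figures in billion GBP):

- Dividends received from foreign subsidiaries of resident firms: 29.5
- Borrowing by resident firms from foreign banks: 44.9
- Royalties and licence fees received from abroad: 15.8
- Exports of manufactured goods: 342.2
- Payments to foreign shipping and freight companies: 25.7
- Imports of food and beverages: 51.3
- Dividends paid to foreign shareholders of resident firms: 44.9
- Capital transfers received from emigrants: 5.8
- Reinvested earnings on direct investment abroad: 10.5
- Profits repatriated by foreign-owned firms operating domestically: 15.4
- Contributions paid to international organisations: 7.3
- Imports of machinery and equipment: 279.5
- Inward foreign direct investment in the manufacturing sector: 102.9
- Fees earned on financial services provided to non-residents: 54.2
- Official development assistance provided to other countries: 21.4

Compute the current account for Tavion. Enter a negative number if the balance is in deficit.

6.7

Goods: -279.5 - 51.3 + 342.2 = 11.4
Services: 15.8 - 25.7 + 54.2 = 44.3
Primary income: 29.5 + 10.5 - 15.4 - 44.9 = -20.3
Secondary income: -7.3 - 21.4 = -28.7
Current account = 11.4 + 44.3 + (-20.3) + (-28.7) = 6.7
(Excluded from the current account — financial account: borrowing by resident firms from foreign banks 44.9, inward foreign direct investment in the manufacturing sector 102.9; capital account: capital transfers received from emigrants 5.8.)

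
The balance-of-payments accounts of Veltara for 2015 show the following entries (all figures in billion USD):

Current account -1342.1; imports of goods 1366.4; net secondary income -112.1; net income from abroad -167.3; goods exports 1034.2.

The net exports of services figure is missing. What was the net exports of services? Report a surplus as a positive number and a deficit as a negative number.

Current account = goods balance + services balance + net primary income + net secondary income
Sum of the known components = -611.6
Net exports of services = CA - (known components) = -1342.1 - (-611.6) = -730.5

-730.5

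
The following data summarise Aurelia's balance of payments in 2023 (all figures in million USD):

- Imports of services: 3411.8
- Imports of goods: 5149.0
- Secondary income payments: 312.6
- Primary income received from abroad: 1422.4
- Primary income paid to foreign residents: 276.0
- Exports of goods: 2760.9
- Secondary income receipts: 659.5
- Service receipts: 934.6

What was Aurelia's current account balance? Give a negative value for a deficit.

-3372.0

Goods balance = 2760.9 - 5149.0 = -2388.1
Services balance = 934.6 - 3411.8 = -2477.2
Trade balance (goods + services) = -2388.1 + (-2477.2) = -4865.3
Net primary income = 1422.4 - 276.0 = 1146.4
Net secondary income = 659.5 - 312.6 = 346.9
Current account = -4865.3 + 1146.4 + 346.9 = -3372.0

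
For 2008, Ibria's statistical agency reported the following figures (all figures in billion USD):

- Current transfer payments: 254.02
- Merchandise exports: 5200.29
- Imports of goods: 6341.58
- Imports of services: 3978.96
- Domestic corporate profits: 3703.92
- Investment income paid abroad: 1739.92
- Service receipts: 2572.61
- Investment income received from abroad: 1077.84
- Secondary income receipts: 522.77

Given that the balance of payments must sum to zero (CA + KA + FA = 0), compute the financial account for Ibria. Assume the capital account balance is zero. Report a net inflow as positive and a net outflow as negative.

2940.97

Goods balance = 5200.29 - 6341.58 = -1141.29
Services balance = 2572.61 - 3978.96 = -1406.35
Trade balance (goods + services) = -1141.29 + (-1406.35) = -2547.64
Net primary income = 1077.84 - 1739.92 = -662.08
Net secondary income = 522.77 - 254.02 = 268.75
Current account = -2547.64 + (-662.08) + 268.75 = -2940.97
Financial account = -(-2940.97) = 2940.97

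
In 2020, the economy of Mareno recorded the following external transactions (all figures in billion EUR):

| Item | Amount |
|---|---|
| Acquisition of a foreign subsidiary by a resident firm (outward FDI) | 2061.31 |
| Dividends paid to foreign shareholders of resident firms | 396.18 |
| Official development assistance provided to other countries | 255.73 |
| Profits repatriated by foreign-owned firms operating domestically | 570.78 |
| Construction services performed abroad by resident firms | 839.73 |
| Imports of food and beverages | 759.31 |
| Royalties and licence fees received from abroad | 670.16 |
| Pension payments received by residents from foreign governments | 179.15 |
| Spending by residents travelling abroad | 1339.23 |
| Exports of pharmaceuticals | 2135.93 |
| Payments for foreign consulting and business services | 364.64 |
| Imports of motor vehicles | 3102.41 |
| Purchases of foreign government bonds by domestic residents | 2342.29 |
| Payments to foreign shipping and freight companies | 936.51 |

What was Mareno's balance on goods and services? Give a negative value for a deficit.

-2856.28

Goods: 2135.93 - 3102.41 - 759.31 = -1725.79
Services: -1339.23 + 839.73 + 670.16 - 936.51 - 364.64 = -1130.49
Trade balance = -1725.79 + (-1130.49) = -2856.28
(Excluded from the trade balance — financial account: acquisition of a foreign subsidiary by a resident firm (outward FDI) 2061.31, purchases of foreign government bonds by domestic residents 2342.29; primary income: dividends paid to foreign shareholders of resident firms 396.18, profits repatriated by foreign-owned firms operating domestically 570.78; secondary income: official development assistance provided to other countries 255.73, pension payments received by residents from foreign governments 179.15.)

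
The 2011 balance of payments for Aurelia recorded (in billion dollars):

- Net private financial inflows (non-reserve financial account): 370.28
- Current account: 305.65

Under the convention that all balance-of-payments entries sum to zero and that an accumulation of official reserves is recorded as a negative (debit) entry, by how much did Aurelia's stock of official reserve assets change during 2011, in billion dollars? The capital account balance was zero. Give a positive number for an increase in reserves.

Official reserve transactions balance = -(305.65 + 370.28) = -675.93
An accumulation of reserves is recorded as a debit (negative entry), so the change in the stock of reserves is the negative of that balance.
Change in official reserves = -(-675.93) = 675.93

675.93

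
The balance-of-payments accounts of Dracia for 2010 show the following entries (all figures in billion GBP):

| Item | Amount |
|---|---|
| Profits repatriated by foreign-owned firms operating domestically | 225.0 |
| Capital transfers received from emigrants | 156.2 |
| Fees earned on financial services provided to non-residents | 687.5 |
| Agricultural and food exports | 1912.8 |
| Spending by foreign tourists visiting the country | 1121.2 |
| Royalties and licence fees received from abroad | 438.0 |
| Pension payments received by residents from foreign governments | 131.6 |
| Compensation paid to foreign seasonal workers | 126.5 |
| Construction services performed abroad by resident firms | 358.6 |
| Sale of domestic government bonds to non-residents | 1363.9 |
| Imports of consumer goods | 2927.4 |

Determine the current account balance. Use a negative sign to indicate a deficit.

1370.8

Goods: 1912.8 - 2927.4 = -1014.6
Services: 358.6 + 687.5 + 1121.2 + 438.0 = 2605.3
Primary income: -225.0 - 126.5 = -351.5
Secondary income: 131.6
Current account = (-1014.6) + 2605.3 + (-351.5) + 131.6 = 1370.8
(Excluded from the current account — capital account: capital transfers received from emigrants 156.2; financial account: sale of domestic government bonds to non-residents 1363.9.)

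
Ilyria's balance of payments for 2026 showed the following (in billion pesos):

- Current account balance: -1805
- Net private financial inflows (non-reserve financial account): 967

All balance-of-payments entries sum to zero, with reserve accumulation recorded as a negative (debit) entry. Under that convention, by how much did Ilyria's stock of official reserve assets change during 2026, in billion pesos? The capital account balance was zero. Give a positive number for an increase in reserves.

-838

Official reserve transactions balance = -((-1805) + 967) = 838
An accumulation of reserves is recorded as a debit (negative entry), so the change in the stock of reserves is the negative of that balance.
Change in official reserves = -(838) = -838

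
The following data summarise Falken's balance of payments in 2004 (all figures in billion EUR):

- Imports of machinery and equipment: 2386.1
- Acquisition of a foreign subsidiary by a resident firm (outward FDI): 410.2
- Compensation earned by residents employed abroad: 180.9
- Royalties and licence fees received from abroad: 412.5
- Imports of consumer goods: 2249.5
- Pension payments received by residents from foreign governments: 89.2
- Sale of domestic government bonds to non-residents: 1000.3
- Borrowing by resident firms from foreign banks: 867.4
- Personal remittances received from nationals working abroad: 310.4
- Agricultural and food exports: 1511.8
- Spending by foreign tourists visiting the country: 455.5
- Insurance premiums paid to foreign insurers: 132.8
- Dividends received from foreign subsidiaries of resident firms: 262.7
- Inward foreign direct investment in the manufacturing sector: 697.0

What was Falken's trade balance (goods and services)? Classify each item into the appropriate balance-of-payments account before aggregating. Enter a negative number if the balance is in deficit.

-2388.6

Goods: 1511.8 - 2249.5 - 2386.1 = -3123.8
Services: 412.5 - 132.8 + 455.5 = 735.2
Trade balance = -3123.8 + 735.2 = -2388.6
(Excluded from the trade balance — financial account: acquisition of a foreign subsidiary by a resident firm (outward FDI) 410.2, sale of domestic government bonds to non-residents 1000.3, borrowing by resident firms from foreign banks 867.4, inward foreign direct investment in the manufacturing sector 697.0; primary income: compensation earned by residents employed abroad 180.9, dividends received from foreign subsidiaries of resident firms 262.7; secondary income: pension payments received by residents from foreign governments 89.2, personal remittances received from nationals working abroad 310.4.)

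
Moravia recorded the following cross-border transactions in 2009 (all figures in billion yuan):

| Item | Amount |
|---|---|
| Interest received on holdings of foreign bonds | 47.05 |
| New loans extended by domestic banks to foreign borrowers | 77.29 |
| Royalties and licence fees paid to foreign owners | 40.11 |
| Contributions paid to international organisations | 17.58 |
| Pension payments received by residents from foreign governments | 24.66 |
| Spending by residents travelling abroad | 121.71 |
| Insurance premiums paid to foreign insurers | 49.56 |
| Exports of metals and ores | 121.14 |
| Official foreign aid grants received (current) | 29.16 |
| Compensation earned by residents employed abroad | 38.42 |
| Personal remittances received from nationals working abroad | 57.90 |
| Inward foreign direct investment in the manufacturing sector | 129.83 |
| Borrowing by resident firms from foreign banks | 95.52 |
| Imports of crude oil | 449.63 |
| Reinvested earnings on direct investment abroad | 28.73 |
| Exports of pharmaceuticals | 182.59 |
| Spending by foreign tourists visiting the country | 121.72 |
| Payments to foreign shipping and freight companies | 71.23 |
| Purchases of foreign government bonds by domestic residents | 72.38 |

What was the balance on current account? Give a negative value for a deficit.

-98.45

Goods: 182.59 + 121.14 - 449.63 = -145.90
Services: 121.72 - 121.71 - 40.11 - 71.23 - 49.56 = -160.89
Primary income: 47.05 + 28.73 + 38.42 = 114.20
Secondary income: 29.16 - 17.58 + 24.66 + 57.90 = 94.14
Current account = (-145.90) + (-160.89) + 114.20 + 94.14 = -98.45
(Excluded from the current account — financial account: new loans extended by domestic banks to foreign borrowers 77.29, inward foreign direct investment in the manufacturing sector 129.83, borrowing by resident firms from foreign banks 95.52, purchases of foreign government bonds by domestic residents 72.38.)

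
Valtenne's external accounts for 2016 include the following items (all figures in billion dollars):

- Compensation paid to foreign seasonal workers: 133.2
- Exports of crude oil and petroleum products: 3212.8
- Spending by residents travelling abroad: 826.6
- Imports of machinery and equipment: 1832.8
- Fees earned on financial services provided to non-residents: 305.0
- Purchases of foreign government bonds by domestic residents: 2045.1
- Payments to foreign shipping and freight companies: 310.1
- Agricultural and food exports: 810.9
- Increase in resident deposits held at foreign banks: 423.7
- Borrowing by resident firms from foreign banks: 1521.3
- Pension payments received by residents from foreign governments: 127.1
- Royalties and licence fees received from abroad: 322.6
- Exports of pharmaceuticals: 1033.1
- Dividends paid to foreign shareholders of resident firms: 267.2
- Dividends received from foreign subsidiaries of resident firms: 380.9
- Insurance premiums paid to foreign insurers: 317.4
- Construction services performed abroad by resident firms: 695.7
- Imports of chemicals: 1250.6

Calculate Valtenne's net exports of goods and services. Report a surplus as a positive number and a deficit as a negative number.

Goods: 810.9 - 1832.8 + 1033.1 - 1250.6 + 3212.8 = 1973.4
Services: -826.6 - 310.1 + 695.7 - 317.4 + 305.0 + 322.6 = -130.8
Trade balance = 1973.4 + (-130.8) = 1842.6
(Excluded from the trade balance — primary income: compensation paid to foreign seasonal workers 133.2, dividends paid to foreign shareholders of resident firms 267.2, dividends received from foreign subsidiaries of resident firms 380.9; financial account: purchases of foreign government bonds by domestic residents 2045.1, increase in resident deposits held at foreign banks 423.7, borrowing by resident firms from foreign banks 1521.3; secondary income: pension payments received by residents from foreign governments 127.1.)

1842.6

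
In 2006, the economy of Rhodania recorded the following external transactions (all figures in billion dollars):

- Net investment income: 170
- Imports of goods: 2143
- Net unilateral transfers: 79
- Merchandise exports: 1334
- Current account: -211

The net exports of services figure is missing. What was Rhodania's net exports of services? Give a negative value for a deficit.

349

Current account = goods balance + services balance + net primary income + net secondary income
Sum of the known components = -560
Net exports of services = CA - (known components) = -211 - (-560) = 349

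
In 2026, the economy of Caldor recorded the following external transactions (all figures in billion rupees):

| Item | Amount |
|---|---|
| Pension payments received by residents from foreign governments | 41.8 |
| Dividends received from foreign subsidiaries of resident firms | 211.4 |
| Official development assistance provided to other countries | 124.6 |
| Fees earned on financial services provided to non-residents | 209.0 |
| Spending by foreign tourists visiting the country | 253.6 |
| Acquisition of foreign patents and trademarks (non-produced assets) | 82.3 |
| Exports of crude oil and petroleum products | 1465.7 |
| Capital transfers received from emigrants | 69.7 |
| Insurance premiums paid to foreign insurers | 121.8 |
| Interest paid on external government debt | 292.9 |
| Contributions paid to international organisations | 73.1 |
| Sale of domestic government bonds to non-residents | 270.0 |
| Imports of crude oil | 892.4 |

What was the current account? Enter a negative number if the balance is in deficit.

676.7

Goods: 1465.7 - 892.4 = 573.3
Services: -121.8 + 253.6 + 209.0 = 340.8
Primary income: 211.4 - 292.9 = -81.5
Secondary income: 41.8 - 73.1 - 124.6 = -155.9
Current account = 573.3 + 340.8 + (-81.5) + (-155.9) = 676.7
(Excluded from the current account — capital account: acquisition of foreign patents and trademarks (non-produced assets) 82.3, capital transfers received from emigrants 69.7; financial account: sale of domestic government bonds to non-residents 270.0.)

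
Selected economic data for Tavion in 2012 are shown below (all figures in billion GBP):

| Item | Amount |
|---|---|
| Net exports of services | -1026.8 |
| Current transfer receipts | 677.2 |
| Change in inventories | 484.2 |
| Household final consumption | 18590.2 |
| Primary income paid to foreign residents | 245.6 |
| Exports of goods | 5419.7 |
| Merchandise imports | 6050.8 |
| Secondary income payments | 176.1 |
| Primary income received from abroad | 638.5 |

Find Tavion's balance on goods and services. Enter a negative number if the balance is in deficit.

Goods balance = 5419.7 - 6050.8 = -631.1
Services balance = -1026.8
Trade balance (goods + services) = -631.1 + (-1026.8) = -1657.9

-1657.9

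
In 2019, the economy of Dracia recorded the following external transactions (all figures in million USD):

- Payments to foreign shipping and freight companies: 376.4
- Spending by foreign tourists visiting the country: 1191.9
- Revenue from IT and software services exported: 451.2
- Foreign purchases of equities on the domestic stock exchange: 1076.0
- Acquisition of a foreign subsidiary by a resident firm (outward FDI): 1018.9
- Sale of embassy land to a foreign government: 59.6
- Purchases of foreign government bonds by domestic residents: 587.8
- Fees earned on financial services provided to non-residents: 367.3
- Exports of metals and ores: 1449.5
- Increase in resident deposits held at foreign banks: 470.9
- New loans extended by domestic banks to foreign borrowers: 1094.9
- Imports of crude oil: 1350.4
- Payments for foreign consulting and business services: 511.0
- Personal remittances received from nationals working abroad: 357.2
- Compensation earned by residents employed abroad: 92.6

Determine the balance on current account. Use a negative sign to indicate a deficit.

1671.9

Goods: 1449.5 - 1350.4 = 99.1
Services: 451.2 - 376.4 + 367.3 + 1191.9 - 511.0 = 1123.0
Primary income: 92.6
Secondary income: 357.2
Current account = 99.1 + 1123.0 + 92.6 + 357.2 = 1671.9
(Excluded from the current account — financial account: foreign purchases of equities on the domestic stock exchange 1076.0, acquisition of a foreign subsidiary by a resident firm (outward FDI) 1018.9, purchases of foreign government bonds by domestic residents 587.8, increase in resident deposits held at foreign banks 470.9, new loans extended by domestic banks to foreign borrowers 1094.9; capital account: sale of embassy land to a foreign government 59.6.)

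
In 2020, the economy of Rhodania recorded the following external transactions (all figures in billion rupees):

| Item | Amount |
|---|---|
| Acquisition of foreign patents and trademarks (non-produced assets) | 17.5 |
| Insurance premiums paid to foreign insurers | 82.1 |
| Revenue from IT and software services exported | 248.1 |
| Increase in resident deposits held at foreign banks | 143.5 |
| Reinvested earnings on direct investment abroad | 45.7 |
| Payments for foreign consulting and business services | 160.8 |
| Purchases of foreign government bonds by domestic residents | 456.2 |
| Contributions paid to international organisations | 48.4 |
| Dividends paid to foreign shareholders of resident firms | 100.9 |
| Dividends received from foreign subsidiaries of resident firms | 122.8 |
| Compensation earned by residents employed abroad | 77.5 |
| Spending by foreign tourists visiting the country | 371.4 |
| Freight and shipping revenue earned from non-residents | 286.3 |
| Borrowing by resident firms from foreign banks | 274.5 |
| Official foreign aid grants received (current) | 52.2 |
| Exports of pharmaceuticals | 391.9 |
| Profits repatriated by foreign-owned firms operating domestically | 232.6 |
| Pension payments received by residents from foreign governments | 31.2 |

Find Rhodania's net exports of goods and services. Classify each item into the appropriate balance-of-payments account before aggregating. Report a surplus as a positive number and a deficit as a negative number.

1054.8

Goods: 391.9
Services: -82.1 + 248.1 + 286.3 + 371.4 - 160.8 = 662.9
Trade balance = 391.9 + 662.9 = 1054.8
(Excluded from the trade balance — capital account: acquisition of foreign patents and trademarks (non-produced assets) 17.5; financial account: increase in resident deposits held at foreign banks 143.5, purchases of foreign government bonds by domestic residents 456.2, borrowing by resident firms from foreign banks 274.5; primary income: reinvested earnings on direct investment abroad 45.7, dividends paid to foreign shareholders of resident firms 100.9, dividends received from foreign subsidiaries of resident firms 122.8, compensation earned by residents employed abroad 77.5, profits repatriated by foreign-owned firms operating domestically 232.6; secondary income: contributions paid to international organisations 48.4, official foreign aid grants received (current) 52.2, pension payments received by residents from foreign governments 31.2.)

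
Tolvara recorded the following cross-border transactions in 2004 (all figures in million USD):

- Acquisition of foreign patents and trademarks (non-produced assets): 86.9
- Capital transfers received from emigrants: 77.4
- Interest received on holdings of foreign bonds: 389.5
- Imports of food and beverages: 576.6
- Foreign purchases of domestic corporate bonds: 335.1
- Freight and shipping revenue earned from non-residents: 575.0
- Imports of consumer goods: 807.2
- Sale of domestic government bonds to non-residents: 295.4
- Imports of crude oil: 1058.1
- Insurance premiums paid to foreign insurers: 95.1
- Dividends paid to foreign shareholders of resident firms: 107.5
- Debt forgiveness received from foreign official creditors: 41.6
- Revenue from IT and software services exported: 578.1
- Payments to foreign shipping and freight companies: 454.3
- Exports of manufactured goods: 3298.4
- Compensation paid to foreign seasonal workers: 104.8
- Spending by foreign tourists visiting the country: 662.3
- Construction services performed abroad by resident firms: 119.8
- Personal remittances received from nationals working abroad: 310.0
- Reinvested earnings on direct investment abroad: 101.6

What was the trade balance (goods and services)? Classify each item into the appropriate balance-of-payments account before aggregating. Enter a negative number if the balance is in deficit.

Goods: -1058.1 - 576.6 - 807.2 + 3298.4 = 856.5
Services: -454.3 + 119.8 + 575.0 - 95.1 + 662.3 + 578.1 = 1385.8
Trade balance = 856.5 + 1385.8 = 2242.3
(Excluded from the trade balance — capital account: acquisition of foreign patents and trademarks (non-produced assets) 86.9, capital transfers received from emigrants 77.4, debt forgiveness received from foreign official creditors 41.6; primary income: interest received on holdings of foreign bonds 389.5, dividends paid to foreign shareholders of resident firms 107.5, compensation paid to foreign seasonal workers 104.8, reinvested earnings on direct investment abroad 101.6; financial account: foreign purchases of domestic corporate bonds 335.1, sale of domestic government bonds to non-residents 295.4; secondary income: personal remittances received from nationals working abroad 310.0.)

2242.3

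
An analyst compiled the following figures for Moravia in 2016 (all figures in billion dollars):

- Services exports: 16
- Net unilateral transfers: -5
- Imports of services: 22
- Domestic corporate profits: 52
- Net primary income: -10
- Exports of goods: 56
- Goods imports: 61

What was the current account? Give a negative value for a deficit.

Goods balance = 56 - 61 = -5
Services balance = 16 - 22 = -6
Trade balance (goods + services) = -5 + (-6) = -11
Net primary income = -10
Net secondary income = -5
Current account = -11 + (-10) + (-5) = -26

-26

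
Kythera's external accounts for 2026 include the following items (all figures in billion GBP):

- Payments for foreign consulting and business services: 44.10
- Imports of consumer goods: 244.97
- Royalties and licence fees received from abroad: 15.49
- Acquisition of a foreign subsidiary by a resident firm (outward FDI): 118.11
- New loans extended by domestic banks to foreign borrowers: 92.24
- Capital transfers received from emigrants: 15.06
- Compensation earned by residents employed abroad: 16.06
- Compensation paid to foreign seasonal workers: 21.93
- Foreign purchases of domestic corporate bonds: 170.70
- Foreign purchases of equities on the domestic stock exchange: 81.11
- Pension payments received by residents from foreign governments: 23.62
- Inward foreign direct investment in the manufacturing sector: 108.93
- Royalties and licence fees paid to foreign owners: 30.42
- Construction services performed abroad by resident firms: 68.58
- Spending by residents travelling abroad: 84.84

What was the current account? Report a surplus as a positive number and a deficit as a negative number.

-302.51

Goods: -244.97
Services: 68.58 - 44.10 + 15.49 - 30.42 - 84.84 = -75.29
Primary income: 16.06 - 21.93 = -5.87
Secondary income: 23.62
Current account = (-244.97) + (-75.29) + (-5.87) + 23.62 = -302.51
(Excluded from the current account — financial account: acquisition of a foreign subsidiary by a resident firm (outward FDI) 118.11, new loans extended by domestic banks to foreign borrowers 92.24, foreign purchases of domestic corporate bonds 170.70, foreign purchases of equities on the domestic stock exchange 81.11, inward foreign direct investment in the manufacturing sector 108.93; capital account: capital transfers received from emigrants 15.06.)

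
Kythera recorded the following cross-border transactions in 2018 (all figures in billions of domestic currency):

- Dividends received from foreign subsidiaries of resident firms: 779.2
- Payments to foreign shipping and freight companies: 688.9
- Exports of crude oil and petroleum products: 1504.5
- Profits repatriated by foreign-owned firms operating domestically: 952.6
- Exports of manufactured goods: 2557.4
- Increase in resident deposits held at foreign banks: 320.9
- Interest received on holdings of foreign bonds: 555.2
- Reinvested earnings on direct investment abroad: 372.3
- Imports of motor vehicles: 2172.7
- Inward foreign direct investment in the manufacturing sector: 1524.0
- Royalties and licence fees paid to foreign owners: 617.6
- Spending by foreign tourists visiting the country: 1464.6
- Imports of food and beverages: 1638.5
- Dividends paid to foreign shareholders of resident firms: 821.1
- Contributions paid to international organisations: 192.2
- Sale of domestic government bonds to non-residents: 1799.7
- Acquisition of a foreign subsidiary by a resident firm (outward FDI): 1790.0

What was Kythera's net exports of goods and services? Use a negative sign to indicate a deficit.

408.8

Goods: 2557.4 - 1638.5 - 2172.7 + 1504.5 = 250.7
Services: -688.9 - 617.6 + 1464.6 = 158.1
Trade balance = 250.7 + 158.1 = 408.8
(Excluded from the trade balance — primary income: dividends received from foreign subsidiaries of resident firms 779.2, profits repatriated by foreign-owned firms operating domestically 952.6, interest received on holdings of foreign bonds 555.2, reinvested earnings on direct investment abroad 372.3, dividends paid to foreign shareholders of resident firms 821.1; financial account: increase in resident deposits held at foreign banks 320.9, inward foreign direct investment in the manufacturing sector 1524.0, sale of domestic government bonds to non-residents 1799.7, acquisition of a foreign subsidiary by a resident firm (outward FDI) 1790.0; secondary income: contributions paid to international organisations 192.2.)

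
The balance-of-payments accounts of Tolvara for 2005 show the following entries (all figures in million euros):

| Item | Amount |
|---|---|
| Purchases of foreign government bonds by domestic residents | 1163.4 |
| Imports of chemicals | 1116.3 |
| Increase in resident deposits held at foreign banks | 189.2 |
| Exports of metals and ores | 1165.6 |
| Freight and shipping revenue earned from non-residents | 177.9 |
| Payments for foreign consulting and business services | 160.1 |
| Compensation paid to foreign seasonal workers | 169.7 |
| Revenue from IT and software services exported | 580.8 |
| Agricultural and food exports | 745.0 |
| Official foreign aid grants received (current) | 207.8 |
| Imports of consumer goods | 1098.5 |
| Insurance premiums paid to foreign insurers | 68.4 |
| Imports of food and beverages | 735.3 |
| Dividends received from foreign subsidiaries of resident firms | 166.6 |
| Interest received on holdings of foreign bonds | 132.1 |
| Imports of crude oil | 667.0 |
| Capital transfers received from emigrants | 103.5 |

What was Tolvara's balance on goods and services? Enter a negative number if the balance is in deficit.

-1176.3

Goods: -1098.5 - 667.0 - 1116.3 + 1165.6 + 745.0 - 735.3 = -1706.5
Services: -68.4 - 160.1 + 580.8 + 177.9 = 530.2
Trade balance = -1706.5 + 530.2 = -1176.3
(Excluded from the trade balance — financial account: purchases of foreign government bonds by domestic residents 1163.4, increase in resident deposits held at foreign banks 189.2; primary income: compensation paid to foreign seasonal workers 169.7, dividends received from foreign subsidiaries of resident firms 166.6, interest received on holdings of foreign bonds 132.1; secondary income: official foreign aid grants received (current) 207.8; capital account: capital transfers received from emigrants 103.5.)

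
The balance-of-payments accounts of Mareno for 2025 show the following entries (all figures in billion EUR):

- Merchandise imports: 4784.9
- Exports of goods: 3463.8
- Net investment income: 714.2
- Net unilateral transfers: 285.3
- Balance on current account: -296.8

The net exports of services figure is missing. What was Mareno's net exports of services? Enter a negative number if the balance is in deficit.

24.8

Current account = goods balance + services balance + net primary income + net secondary income
Sum of the known components = -321.6
Net exports of services = CA - (known components) = -296.8 - (-321.6) = 24.8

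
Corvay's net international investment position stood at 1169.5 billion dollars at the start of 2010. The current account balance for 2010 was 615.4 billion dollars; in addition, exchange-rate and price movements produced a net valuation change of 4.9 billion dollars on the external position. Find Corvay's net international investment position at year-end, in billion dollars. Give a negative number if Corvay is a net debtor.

Change in NIIP = current account + net valuation change = 615.4 + 4.9 = 620.3
End-of-year NIIP = 1169.5 + 620.3 = 1789.8

1789.8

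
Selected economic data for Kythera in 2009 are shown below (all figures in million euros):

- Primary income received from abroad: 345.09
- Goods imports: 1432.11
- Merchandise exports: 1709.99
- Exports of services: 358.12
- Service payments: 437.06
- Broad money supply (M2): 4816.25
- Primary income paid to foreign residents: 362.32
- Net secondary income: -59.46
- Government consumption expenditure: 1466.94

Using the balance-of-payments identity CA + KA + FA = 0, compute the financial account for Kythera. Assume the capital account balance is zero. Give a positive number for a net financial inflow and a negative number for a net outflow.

Goods balance = 1709.99 - 1432.11 = 277.88
Services balance = 358.12 - 437.06 = -78.94
Trade balance (goods + services) = 277.88 + (-78.94) = 198.94
Net primary income = 345.09 - 362.32 = -17.23
Net secondary income = -59.46
Current account = 198.94 + (-17.23) + (-59.46) = 122.25
Financial account = -(122.25) = -122.25

-122.25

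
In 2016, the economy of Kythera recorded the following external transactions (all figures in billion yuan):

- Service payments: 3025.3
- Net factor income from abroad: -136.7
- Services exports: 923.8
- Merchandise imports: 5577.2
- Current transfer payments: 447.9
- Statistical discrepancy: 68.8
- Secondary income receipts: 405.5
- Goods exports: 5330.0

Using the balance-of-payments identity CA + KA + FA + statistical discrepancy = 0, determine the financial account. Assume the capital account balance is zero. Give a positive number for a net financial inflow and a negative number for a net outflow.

2459.0

Goods balance = 5330.0 - 5577.2 = -247.2
Services balance = 923.8 - 3025.3 = -2101.5
Trade balance (goods + services) = -247.2 + (-2101.5) = -2348.7
Net primary income = -136.7
Net secondary income = 405.5 - 447.9 = -42.4
Current account = -2348.7 + (-136.7) + (-42.4) = -2527.8
Financial account = -(-2527.8 + 68.8) = 2459.0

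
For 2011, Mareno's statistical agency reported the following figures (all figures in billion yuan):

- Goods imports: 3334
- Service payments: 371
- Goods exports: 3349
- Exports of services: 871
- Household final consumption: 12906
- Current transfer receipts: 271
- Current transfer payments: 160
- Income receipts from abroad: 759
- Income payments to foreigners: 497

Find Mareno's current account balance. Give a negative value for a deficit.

Goods balance = 3349 - 3334 = 15
Services balance = 871 - 371 = 500
Trade balance (goods + services) = 15 + 500 = 515
Net primary income = 759 - 497 = 262
Net secondary income = 271 - 160 = 111
Current account = 515 + 262 + 111 = 888

888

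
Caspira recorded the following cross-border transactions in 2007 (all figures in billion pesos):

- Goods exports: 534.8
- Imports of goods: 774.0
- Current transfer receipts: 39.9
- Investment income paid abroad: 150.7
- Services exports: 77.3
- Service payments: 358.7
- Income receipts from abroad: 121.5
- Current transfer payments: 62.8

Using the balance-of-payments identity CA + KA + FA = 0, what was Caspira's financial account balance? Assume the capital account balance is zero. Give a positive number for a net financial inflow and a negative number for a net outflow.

Goods balance = 534.8 - 774.0 = -239.2
Services balance = 77.3 - 358.7 = -281.4
Trade balance (goods + services) = -239.2 + (-281.4) = -520.6
Net primary income = 121.5 - 150.7 = -29.2
Net secondary income = 39.9 - 62.8 = -22.9
Current account = -520.6 + (-29.2) + (-22.9) = -572.7
Financial account = -(-572.7) = 572.7

572.7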